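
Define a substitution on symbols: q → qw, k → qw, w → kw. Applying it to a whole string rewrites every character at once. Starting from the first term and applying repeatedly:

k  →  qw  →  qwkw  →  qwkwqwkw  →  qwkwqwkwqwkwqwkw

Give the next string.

Rewriting the 16 symbols of qwkwqwkwqwkwqwkw one by one yields qw kw qw kw qw kw qw kw qw kw qw kw qw kw qw kw; concatenated:

qwkwqwkwqwkwqwkwqwkwqwkwqwkwqwkw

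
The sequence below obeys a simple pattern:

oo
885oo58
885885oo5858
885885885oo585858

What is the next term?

s(k+1) = 885·s(k)·58, so each term gains 885 as a prefix and 58 as a suffix.
So the next term is 885·885885885oo585858·58.

885885885885oo58585858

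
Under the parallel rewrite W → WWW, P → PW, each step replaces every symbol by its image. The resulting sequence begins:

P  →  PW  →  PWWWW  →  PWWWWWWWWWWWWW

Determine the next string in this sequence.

PWWWWWWWWWWWWWWWWWWWWWWWWWWWWWWWWWWWWWWWW

Applying the rule to each of the 14 symbols of PWWWWWWWWWWWWW gives the pieces PW WWW WWW WWW WWW WWW WWW WWW WWW WWW WWW WWW WWW WWW, which concatenate to the answer.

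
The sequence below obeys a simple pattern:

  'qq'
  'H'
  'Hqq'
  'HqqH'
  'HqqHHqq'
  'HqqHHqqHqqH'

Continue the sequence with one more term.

This is a Fibonacci-style word recurrence s(k) = s(k−1)·s(k−2): e.g. H·qq = Hqq.
Continuing: HqqHHqqHqqH · HqqHHqq gives term 7.

HqqHHqqHqqHHqqHHqq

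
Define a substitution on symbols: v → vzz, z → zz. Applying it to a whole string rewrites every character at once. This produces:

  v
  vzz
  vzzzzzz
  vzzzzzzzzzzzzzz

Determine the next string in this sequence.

φ(vzzzzzzzzzzzzzz) expands symbol-by-symbol to vzz zz zz zz zz zz zz zz zz zz zz zz zz zz zz; joining the 15 pieces gives the next term.

vzzzzzzzzzzzzzzzzzzzzzzzzzzzzzz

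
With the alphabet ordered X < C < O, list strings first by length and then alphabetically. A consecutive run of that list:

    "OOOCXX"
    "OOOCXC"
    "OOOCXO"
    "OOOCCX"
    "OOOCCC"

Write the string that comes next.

OOOCCO

The successor of OOOCCC increments the rightmost position that isn't already O and resets every position after it to X.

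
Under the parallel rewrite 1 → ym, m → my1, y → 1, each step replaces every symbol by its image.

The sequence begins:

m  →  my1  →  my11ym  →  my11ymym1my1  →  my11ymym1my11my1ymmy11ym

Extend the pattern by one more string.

Rewriting the 24 symbols of my11ymym1my11my1ymmy11ym one by one yields my1 1 ym ym 1 my1 1 my1 ym my1 1 ym ym my1 1 ym 1 my1 my1 1 ym ym 1 my1; concatenated:

my11ymym1my11my1ymmy11ymymmy11ym1my1my11ymym1my1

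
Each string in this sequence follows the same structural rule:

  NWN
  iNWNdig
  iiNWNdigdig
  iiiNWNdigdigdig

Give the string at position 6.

Every step adds i to the front and dig to the end of the previous string.
From iiiNWNdigdigdig, 2 further steps: iiiNWNdigdigdig → iiiiNWNdigdigdigdig → (answer).

iiiiiNWNdigdigdigdigdig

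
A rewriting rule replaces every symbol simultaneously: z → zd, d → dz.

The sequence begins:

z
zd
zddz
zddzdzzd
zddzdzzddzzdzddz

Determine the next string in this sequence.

zddzdzzddzzdzddzdzzdzddzzddzdzzd

Applying the rule to each of the 16 symbols of zddzdzzddzzdzddz gives the pieces zd dz dz zd dz zd zd dz dz zd zd dz zd dz dz zd, which concatenate to the answer.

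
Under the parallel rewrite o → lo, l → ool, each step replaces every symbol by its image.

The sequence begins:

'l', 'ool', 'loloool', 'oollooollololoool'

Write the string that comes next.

loloooloollololoooloollooollooollololoool

φ(oollooollololoool) expands symbol-by-symbol to lo lo ool ool lo lo lo ool ool lo ool lo ool lo lo lo ool; joining the 17 pieces gives the next term.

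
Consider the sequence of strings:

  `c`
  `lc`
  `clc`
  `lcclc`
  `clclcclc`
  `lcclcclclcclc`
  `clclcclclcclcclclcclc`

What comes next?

lcclcclclcclcclclcclclcclcclclcclc

From term 3 onward, concatenate the second-to-last term with the last: c·lc = clc, lc·clc = lcclc, …
Continuing: lcclcclclcclc · clclcclclcclcclclcclc gives term 8.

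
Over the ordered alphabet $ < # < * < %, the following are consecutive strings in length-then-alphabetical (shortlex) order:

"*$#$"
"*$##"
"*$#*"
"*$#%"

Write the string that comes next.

*$*$

Find the rightmost character of *$#% below %, bump it to the next letter, and reset everything to its right to $.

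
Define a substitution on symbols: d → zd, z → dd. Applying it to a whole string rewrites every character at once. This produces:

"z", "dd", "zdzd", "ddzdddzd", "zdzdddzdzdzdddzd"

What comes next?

ddzdddzdzdzdddzdddzdddzdzdzdddzd

φ(zdzdddzdzdzdddzd) expands symbol-by-symbol to dd zd dd zd zd zd dd zd dd zd dd zd zd zd dd zd; joining the 16 pieces gives the next term.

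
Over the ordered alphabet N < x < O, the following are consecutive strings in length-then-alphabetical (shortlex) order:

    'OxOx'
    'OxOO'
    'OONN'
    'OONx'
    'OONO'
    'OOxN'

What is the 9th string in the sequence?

Advancing 3 positions from OOxN through OOxN → OOxx → OOxO reaches term 9.

OOON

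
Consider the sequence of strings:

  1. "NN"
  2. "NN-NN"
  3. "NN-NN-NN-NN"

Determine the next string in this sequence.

NN-NN-NN-NN-NN-NN-NN-NN

s(k+1) = s(k)·-·s(k) — each term doubles the last with '-' between the halves.
One more doubling of NN-NN-NN-NN gives the answer.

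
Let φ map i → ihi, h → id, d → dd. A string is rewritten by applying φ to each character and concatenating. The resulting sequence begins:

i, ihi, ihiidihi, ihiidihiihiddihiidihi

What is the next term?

ihiidihiihiddihiidihiihiidihiddddihiidihiihiddihiidihi

φ(ihiidihiihiddihiidihi) expands symbol-by-symbol to ihi id ihi ihi dd ihi id ihi ihi id ihi dd dd ihi id ihi ihi dd ihi id ihi; joining the 21 pieces gives the next term.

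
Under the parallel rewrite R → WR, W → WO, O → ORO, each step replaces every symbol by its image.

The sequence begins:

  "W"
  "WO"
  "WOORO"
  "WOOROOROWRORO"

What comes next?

Rewriting the 13 symbols of WOOROOROWRORO one by one yields WO ORO ORO WR ORO ORO WR ORO WO WR ORO WR ORO; concatenated:

WOOROOROWROROOROWROROWOWROROWRORO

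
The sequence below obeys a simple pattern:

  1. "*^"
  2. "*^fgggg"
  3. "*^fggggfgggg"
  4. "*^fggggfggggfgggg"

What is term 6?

The strings grow by a fixed suffix fgggg each time.
From *^fggggfggggfgggg, 2 further steps: *^fggggfggggfgggg → *^fggggfggggfggggfgggg → (answer).

*^fggggfggggfggggfggggfgggg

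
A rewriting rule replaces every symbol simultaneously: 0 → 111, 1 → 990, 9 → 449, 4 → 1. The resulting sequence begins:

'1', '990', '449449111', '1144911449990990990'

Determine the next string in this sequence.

9909901144999099011449449449111449449111449449111

φ(1144911449990990990) expands symbol-by-symbol to 990 990 1 1 449 990 990 1 1 449 449 449 111 449 449 111 449 449 111; joining the 19 pieces gives the next term.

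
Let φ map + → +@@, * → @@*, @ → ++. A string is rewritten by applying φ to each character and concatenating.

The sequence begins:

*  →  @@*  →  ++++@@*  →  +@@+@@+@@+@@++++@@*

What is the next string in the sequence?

φ(+@@+@@+@@+@@++++@@*) expands symbol-by-symbol to +@@ ++ ++ +@@ ++ ++ +@@ ++ ++ +@@ ++ ++ +@@ +@@ +@@ +@@ ++ ++ @@*; joining the 19 pieces gives the next term.

+@@+++++@@+++++@@+++++@@+++++@@+@@+@@+@@++++@@*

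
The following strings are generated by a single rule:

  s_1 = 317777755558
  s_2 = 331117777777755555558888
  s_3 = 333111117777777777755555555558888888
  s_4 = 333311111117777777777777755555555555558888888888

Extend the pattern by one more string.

333331111111117777777777777777755555555555555558888888888888

Each string has the form 3^{n} 1^{2n-1} 7^{3n+2} 5^{3n+1} 8^{3n-2} (n = 1, 2, …).
Setting n = 5 gives 5, 9, 17, 16, 13 characters in each block.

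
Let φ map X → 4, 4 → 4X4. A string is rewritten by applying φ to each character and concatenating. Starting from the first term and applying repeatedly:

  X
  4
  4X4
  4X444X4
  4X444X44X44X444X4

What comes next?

Rewriting the 17 symbols of 4X444X44X44X444X4 one by one yields 4X4 4 4X4 4X4 4X4 4 4X4 4X4 4 4X4 4X4 4 4X4 4X4 4X4 4 4X4; concatenated:

4X444X44X44X444X44X444X44X444X44X44X444X4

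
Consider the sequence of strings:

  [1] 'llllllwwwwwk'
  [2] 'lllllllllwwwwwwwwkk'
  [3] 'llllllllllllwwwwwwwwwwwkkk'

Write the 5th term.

Each string has the form l^{3n+3} w^{3n+2} k^{n} (n = 1, 2, …).
At n = 5 the blocks have lengths 18, 17, 5.

llllllllllllllllllwwwwwwwwwwwwwwwwwkkkkk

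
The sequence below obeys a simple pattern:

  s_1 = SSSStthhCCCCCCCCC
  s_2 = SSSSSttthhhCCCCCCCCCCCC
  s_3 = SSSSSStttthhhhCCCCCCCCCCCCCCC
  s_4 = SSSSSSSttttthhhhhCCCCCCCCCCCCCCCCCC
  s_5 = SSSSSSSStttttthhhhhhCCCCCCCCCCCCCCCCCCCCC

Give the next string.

SSSSSSSSSttttttthhhhhhhCCCCCCCCCCCCCCCCCCCCCCCC

Each string has the form S^{n+1} t^{n-1} h^{n-1} C^{3n}, where the shown terms are n = 3, 4, 5, 6, 7.
Setting n = 8 gives 9, 7, 7, 24 characters in each block.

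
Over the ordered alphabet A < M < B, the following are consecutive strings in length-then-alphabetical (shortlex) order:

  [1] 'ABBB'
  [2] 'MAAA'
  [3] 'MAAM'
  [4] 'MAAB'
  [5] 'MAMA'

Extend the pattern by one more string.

MAMM

The successor of MAMA increments the rightmost position that isn't already B and resets every position after it to A.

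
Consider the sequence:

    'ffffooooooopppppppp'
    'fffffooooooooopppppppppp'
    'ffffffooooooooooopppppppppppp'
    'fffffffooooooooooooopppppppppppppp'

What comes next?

ffffffffooooooooooooooopppppppppppppppp

Term n consists of n+1 f's, followed by 2n+1 o's, followed by 2n+2 p's, where the shown terms are n = 3, 4, 5, 6.
For the next term, n = 7, so the run lengths are 8, 15, 16.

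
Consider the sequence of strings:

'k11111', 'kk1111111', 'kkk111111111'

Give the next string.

The n-th term is n-1 k's then 2n+1 1's, where the shown terms are n = 2, 3, 4.
At n = 5 the blocks have lengths 4, 11.

kkkk11111111111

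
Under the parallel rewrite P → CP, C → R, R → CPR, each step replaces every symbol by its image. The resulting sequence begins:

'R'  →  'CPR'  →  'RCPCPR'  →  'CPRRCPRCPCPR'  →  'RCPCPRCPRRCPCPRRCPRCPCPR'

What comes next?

CPRRCPRCPCPRRCPCPRCPRRCPRCPCPRCPRRCPCPRRCPRCPCPR

Applying the rule to each of the 24 symbols of RCPCPRCPRRCPCPRRCPRCPCPR gives the pieces CPR R CP R CP CPR R CP CPR CPR R CP R CP CPR CPR R CP CPR R CP R CP CPR, which concatenate to the answer.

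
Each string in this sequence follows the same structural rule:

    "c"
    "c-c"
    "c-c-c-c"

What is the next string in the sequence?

s(k+1) = s(k)·-·s(k) — each term doubles the last with '-' between the halves.
So the next term is two copies of c-c-c-c with '-' between the halves.

c-c-c-c-c-c-c-c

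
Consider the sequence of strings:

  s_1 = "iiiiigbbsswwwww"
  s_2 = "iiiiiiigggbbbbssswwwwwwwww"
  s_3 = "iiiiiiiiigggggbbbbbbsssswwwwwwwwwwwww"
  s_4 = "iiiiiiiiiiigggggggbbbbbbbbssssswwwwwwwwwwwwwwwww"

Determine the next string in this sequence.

iiiiiiiiiiiiigggggggggbbbbbbbbbbsssssswwwwwwwwwwwwwwwwwwwww

Term n consists of 2n+3 i's, followed by 2n-1 g's, followed by 2n b's, followed by n+1 s's, followed by 4n+1 w's (n = 1, 2, …).
At n = 5 the blocks have lengths 13, 9, 10, 6, 21.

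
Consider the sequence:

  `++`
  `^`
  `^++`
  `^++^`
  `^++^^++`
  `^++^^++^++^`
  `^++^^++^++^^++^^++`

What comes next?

^++^^++^++^^++^^++^++^^++^++^

This is a Fibonacci-style word recurrence s(k) = s(k−1)·s(k−2): e.g. ^·++ = ^++.
The next term joins ^++^^++^++^^++^^++ and ^++^^++^++^.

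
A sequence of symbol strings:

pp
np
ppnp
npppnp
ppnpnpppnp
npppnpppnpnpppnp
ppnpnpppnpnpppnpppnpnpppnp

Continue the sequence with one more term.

npppnpppnpnpppnpppnpnpppnpnpppnpppnpnpppnp

This is a Fibonacci-style word recurrence s(k) = s(k−2)·s(k−1): e.g. pp·np = ppnp.
So term 8 is npppnpppnpnpppnp·ppnpnpppnpnpppnpppnpnpppnp.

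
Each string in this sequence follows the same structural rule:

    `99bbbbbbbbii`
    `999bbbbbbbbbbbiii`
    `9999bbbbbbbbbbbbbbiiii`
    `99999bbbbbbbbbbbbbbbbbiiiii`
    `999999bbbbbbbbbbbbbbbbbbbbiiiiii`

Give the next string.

Reading off run lengths: 9 runs 2, 3, 4, 5, 6; b runs 8, 11, 14, 17, 20; i runs 2, 3, 4, 5, 6 — each is linear in n, where the shown terms are n = 2, 3, 4, 5, 6.
At n = 7 the blocks have lengths 7, 23, 7.

9999999bbbbbbbbbbbbbbbbbbbbbbbiiiiiii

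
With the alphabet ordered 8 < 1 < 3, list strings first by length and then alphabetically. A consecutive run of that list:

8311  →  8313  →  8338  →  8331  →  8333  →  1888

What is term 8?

Stepping forward 2 times from 1888: 1888 → 1881, then the target.

1883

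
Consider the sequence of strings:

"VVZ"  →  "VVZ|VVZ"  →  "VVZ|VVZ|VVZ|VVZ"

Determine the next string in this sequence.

Each string is two copies of the previous one joined by '|'.
One more doubling of VVZ|VVZ|VVZ|VVZ gives the answer.

VVZ|VVZ|VVZ|VVZ|VVZ|VVZ|VVZ|VVZ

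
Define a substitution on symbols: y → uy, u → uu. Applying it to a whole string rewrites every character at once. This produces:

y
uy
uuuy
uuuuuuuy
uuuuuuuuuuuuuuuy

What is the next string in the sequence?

uuuuuuuuuuuuuuuuuuuuuuuuuuuuuuuy

φ(uuuuuuuuuuuuuuuy) expands symbol-by-symbol to uu uu uu uu uu uu uu uu uu uu uu uu uu uu uu uy; joining the 16 pieces gives the next term.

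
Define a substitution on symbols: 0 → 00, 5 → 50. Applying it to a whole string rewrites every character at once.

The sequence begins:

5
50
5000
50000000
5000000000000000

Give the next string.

Rewriting the 16 symbols of 5000000000000000 one by one yields 50 00 00 00 00 00 00 00 00 00 00 00 00 00 00 00; concatenated:

50000000000000000000000000000000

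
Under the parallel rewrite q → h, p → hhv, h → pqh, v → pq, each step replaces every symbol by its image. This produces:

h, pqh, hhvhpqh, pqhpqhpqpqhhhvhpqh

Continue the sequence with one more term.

Replace each of the 18 characters of pqhpqhpqpqhhhvhpqh in place — hhv h pqh hhv h pqh hhv h hhv h pqh pqh pqh pq pqh hhv h pqh — and concatenate.

hhvhpqhhhvhpqhhhvhhhvhpqhpqhpqhpqpqhhhvhpqh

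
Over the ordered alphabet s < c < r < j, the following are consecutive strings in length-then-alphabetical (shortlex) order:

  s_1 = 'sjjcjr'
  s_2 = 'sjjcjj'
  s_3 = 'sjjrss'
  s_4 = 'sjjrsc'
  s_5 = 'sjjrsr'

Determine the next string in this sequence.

sjjrsj

Find the rightmost character of sjjrsr below j, bump it to the next letter, and reset everything to its right to s.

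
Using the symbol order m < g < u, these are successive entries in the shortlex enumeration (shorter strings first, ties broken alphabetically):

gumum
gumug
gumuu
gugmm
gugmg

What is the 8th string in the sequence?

Stepping forward 3 times from gugmg: gugmg → gugmu → guggm, then the target.

guggg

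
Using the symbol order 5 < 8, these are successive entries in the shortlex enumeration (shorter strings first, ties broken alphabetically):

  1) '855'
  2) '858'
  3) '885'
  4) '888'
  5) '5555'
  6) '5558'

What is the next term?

5585

Treat 5558 as a base-2 numeral over the given alphabet and add one, carrying through any trailing 8's.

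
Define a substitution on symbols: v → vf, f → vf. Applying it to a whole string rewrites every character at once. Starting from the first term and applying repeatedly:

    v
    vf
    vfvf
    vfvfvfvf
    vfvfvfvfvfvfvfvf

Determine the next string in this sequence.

vfvfvfvfvfvfvfvfvfvfvfvfvfvfvfvf

φ(vfvfvfvfvfvfvfvf) expands symbol-by-symbol to vf vf vf vf vf vf vf vf vf vf vf vf vf vf vf vf; joining the 16 pieces gives the next term.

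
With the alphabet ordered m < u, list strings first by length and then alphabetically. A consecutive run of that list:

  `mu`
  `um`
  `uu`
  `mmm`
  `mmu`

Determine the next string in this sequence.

mum

The successor of mmu increments the rightmost position that isn't already u and resets every position after it to m.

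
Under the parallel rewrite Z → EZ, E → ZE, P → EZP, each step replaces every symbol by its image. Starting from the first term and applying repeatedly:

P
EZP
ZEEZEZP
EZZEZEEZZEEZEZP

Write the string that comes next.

Rewriting the 15 symbols of EZZEZEEZZEEZEZP one by one yields ZE EZ EZ ZE EZ ZE ZE EZ EZ ZE ZE EZ ZE EZ EZP; concatenated:

ZEEZEZZEEZZEZEEZEZZEZEEZZEEZEZP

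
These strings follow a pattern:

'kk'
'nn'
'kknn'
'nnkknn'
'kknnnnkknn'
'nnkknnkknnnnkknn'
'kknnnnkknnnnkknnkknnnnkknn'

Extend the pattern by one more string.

nnkknnkknnnnkknnkknnnnkknnnnkknnkknnnnkknn

This is a Fibonacci-style word recurrence s(k) = s(k−2)·s(k−1): e.g. kk·nn = kknn.
So term 8 is nnkknnkknnnnkknn·kknnnnkknnnnkknnkknnnnkknn.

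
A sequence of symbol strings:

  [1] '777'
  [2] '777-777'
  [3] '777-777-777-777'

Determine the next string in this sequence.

777-777-777-777-777-777-777-777

s(k+1) = s(k)·-·s(k) — each term doubles the last with '-' between the halves.
So the next term is two copies of 777-777-777-777 with '-' between the halves.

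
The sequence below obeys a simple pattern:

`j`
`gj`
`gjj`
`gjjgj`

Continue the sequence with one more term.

gjjgjgjj

From term 3 onward, concatenate the last term with the second-to-last: gj·j = gjj, gjj·gj = gjjgj, …
Continuing: gjjgj · gjj gives term 5.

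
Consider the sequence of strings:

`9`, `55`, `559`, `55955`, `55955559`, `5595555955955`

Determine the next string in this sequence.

559555595595555955559

From term 3 onward, concatenate the last term with the second-to-last: 55·9 = 559, 559·55 = 55955, …
The next term joins 5595555955955 and 55955559.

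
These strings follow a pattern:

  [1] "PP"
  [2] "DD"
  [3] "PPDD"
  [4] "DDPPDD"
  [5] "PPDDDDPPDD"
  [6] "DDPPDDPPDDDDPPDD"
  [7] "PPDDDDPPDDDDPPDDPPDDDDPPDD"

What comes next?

From term 3 onward, concatenate the second-to-last term with the last: PP·DD = PPDD, DD·PPDD = DDPPDD, …
Continuing: DDPPDDPPDDDDPPDD · PPDDDDPPDDDDPPDDPPDDDDPPDD gives term 8.

DDPPDDPPDDDDPPDDPPDDDDPPDDDDPPDDPPDDDDPPDD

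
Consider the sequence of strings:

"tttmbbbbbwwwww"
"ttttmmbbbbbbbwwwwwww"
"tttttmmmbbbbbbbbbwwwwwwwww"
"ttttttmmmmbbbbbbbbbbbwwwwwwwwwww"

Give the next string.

tttttttmmmmmbbbbbbbbbbbbbwwwwwwwwwwwww

Term n consists of n+1 t's, followed by n-1 m's, followed by 2n+1 b's, followed by 2n+1 w's, where the shown terms are n = 2, 3, 4, 5.
At n = 6 the blocks have lengths 7, 5, 13, 13.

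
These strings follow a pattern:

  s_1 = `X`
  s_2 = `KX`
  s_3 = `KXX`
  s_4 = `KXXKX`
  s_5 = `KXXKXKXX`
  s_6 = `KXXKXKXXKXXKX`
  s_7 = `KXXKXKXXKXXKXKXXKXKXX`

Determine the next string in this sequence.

KXXKXKXXKXXKXKXXKXKXXKXXKXKXXKXXKX

Each term (from the third on) is the previous term followed by the one before it: term 3 = KX·X = KXX.
So term 8 is KXXKXKXXKXXKXKXXKXKXX·KXXKXKXXKXXKX.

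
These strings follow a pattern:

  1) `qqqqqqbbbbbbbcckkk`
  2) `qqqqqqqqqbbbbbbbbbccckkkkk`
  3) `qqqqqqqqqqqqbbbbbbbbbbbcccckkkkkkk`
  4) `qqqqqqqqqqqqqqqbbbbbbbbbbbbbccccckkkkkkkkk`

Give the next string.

The n-th term is 3n q's then 2n+3 b's then n c's then 2n-1 k's, where the shown terms are n = 2, 3, 4, 5.
Setting n = 6 gives 18, 15, 6, 11 characters in each block.

qqqqqqqqqqqqqqqqqqbbbbbbbbbbbbbbbcccccckkkkkkkkkkk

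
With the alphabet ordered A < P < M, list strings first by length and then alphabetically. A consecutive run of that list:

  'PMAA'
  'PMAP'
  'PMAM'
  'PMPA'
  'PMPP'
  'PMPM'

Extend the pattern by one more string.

Find the rightmost character of PMPM below M, bump it to the next letter, and reset everything to its right to A.

PMMA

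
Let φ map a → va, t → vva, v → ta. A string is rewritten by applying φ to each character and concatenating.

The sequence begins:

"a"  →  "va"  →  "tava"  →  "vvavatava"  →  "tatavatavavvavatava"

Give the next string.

Replace each of the 19 characters of tatavatavavvavatava in place — vva va vva va ta va vva va ta va ta ta va ta va vva va ta va — and concatenate.

vvavavvavatavavvavatavatatavatavavvavatava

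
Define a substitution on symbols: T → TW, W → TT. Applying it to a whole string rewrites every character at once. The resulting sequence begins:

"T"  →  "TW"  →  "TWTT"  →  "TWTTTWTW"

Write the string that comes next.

Expanding TWTTTWTW: T→TW, W→TT, T→TW, T→TW, T→TW, W→TT, T→TW, W→TT. Concatenated: TW TT TW TW TW TT TW TT.

TWTTTWTWTWTTTWTT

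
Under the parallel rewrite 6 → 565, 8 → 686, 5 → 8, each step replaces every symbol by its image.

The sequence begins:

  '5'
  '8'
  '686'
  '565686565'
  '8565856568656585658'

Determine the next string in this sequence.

Rewriting the 19 symbols of 8565856568656585658 one by one yields 686 8 565 8 686 8 565 8 565 686 565 8 565 8 686 8 565 8 686; concatenated:

68685658686856585656865658565868685658686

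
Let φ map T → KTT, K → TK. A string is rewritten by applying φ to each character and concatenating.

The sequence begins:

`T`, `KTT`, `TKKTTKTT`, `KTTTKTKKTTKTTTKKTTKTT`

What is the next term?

φ(KTTTKTKKTTKTTTKKTTKTT) expands symbol-by-symbol to TK KTT KTT KTT TK KTT TK TK KTT KTT TK KTT KTT KTT TK TK KTT KTT TK KTT KTT; joining the 21 pieces gives the next term.

TKKTTKTTKTTTKKTTTKTKKTTKTTTKKTTKTTKTTTKTKKTTKTTTKKTTKTT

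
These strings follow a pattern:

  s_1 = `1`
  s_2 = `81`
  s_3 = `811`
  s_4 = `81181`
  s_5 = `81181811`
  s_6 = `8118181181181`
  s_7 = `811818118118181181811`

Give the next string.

8118181181181811818118118181181181

Each term (from the third on) is the previous term followed by the one before it: term 3 = 81·1 = 811.
So term 8 is 811818118118181181811·8118181181181.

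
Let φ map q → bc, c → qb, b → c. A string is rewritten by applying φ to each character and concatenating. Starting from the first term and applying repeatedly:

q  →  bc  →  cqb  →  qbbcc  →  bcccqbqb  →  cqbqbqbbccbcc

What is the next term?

Replace each of the 13 characters of cqbqbqbbccbcc in place — qb bc c bc c bc c c qb qb c qb qb — and concatenate.

qbbccbccbcccqbqbcqbqb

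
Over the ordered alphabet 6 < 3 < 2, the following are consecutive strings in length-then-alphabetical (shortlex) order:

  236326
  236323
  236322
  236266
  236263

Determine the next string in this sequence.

236262

The successor of 236263 increments the rightmost position that isn't already 2 and resets every position after it to 6.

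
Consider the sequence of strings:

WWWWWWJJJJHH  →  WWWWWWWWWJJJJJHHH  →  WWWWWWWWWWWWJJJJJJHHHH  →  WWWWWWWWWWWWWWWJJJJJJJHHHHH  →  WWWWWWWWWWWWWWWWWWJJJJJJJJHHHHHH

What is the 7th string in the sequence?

WWWWWWWWWWWWWWWWWWWWWWWWJJJJJJJJJJHHHHHHHH

Reading off run lengths: W runs 6, 9, 12, 15, 18; J runs 4, 5, 6, 7, 8; H runs 2, 3, 4, 5, 6 — each is linear in n, where the shown terms are n = 2, 3, 4, 5, 6.
At n = 8 the blocks have lengths 24, 10, 8.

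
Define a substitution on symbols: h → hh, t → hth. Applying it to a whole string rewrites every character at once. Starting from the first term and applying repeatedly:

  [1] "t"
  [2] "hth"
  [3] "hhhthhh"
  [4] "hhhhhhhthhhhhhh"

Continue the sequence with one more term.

Rewriting the 15 symbols of hhhhhhhthhhhhhh one by one yields hh hh hh hh hh hh hh hth hh hh hh hh hh hh hh; concatenated:

hhhhhhhhhhhhhhhthhhhhhhhhhhhhhh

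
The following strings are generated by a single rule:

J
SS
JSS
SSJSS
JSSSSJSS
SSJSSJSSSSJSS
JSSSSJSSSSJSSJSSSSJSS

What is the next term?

SSJSSJSSSSJSSJSSSSJSSSSJSSJSSSSJSS

From term 3 onward, concatenate the second-to-last term with the last: J·SS = JSS, SS·JSS = SSJSS, …
Continuing: SSJSSJSSSSJSS · JSSSSJSSSSJSSJSSSSJSS gives term 8.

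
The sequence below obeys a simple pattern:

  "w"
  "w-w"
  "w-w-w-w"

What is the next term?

Each string is two copies of the previous one joined by '-'.
Doubling w-w-w-w with '-' between the halves:

w-w-w-w-w-w-w-w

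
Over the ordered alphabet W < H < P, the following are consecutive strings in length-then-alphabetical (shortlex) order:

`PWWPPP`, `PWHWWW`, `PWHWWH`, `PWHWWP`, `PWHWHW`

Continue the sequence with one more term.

PWHWHH

Treat PWHWHW as a base-3 numeral over the given alphabet and add one, carrying through any trailing P's.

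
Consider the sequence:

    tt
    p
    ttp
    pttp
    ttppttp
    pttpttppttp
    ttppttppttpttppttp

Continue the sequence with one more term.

pttpttppttpttppttppttpttppttp

From term 3 onward, concatenate the second-to-last term with the last: tt·p = ttp, p·ttp = pttp, …
Continuing: pttpttppttp · ttppttppttpttppttp gives term 8.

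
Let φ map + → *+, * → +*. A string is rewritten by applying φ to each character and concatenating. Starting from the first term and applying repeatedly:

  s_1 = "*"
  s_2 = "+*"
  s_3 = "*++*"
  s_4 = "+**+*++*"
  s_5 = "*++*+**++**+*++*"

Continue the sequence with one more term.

Applying the rule to each of the 16 symbols of *++*+**++**+*++* gives the pieces +* *+ *+ +* *+ +* +* *+ *+ +* +* *+ +* *+ *+ +*, which concatenate to the answer.

+**+*++**++*+**+*++*+**++**+*++*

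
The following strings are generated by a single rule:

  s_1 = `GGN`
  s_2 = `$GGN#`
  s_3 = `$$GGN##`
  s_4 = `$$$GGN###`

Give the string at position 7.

$$$$$$GGN######

Every step adds $ to the front and # to the end of the previous string.
From $$$GGN###, 3 further steps: $$$GGN### → $$$$GGN#### → $$$$$GGN##### → (answer).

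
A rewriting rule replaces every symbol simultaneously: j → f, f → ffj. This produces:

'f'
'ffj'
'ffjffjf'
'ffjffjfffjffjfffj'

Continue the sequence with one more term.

Replace each of the 17 characters of ffjffjfffjffjfffj in place — ffj ffj f ffj ffj f ffj ffj ffj f ffj ffj f ffj ffj ffj f — and concatenate.

ffjffjfffjffjfffjffjffjfffjffjfffjffjffjf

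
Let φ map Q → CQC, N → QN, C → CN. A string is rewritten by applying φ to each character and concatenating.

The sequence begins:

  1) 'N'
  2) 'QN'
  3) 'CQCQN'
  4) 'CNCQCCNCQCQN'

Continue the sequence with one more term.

Apply φ to CNCQCCNCQCQN symbol by symbol: C→CN, N→QN, C→CN, Q→CQC, C→CN, C→CN, N→QN, C→CN, Q→CQC, C→CN, Q→CQC, N→QN; joined: CN QN CN CQC CN CN QN CN CQC CN CQC QN.

CNQNCNCQCCNCNQNCNCQCCNCQCQN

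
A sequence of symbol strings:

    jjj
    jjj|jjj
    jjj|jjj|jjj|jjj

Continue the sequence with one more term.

jjj|jjj|jjj|jjj|jjj|jjj|jjj|jjj

s(k+1) = s(k)·|·s(k) — each term doubles the last with '|' between the halves.
One more doubling of jjj|jjj|jjj|jjj gives the answer.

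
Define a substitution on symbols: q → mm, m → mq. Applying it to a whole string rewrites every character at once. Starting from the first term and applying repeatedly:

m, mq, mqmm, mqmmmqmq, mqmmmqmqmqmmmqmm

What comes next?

mqmmmqmqmqmmmqmmmqmmmqmqmqmmmqmq

φ(mqmmmqmqmqmmmqmm) expands symbol-by-symbol to mq mm mq mq mq mm mq mm mq mm mq mq mq mm mq mq; joining the 16 pieces gives the next term.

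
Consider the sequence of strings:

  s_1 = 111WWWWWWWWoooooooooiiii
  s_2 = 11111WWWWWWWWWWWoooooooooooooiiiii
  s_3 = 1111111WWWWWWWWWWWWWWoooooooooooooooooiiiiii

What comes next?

111111111WWWWWWWWWWWWWWWWWoooooooooooooooooooooiiiiiii

The n-th term is 2n-1 1's then 3n+2 W's then 4n+1 o's then n+2 i's, where the shown terms are n = 2, 3, 4.
At n = 5 the blocks have lengths 9, 17, 21, 7.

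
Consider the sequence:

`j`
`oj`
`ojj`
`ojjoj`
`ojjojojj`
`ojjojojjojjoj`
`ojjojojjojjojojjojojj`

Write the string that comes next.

ojjojojjojjojojjojojjojjojojjojjoj

Each term (from the third on) is the previous term followed by the one before it: term 3 = oj·j = ojj.
So term 8 is ojjojojjojjojojjojojj·ojjojojjojjoj.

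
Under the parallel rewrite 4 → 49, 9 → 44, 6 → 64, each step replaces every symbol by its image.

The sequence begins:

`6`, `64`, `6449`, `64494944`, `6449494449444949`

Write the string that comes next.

64494944494449494944494949444944

Applying the rule to each of the 16 symbols of 6449494449444949 gives the pieces 64 49 49 44 49 44 49 49 49 44 49 49 49 44 49 44, which concatenate to the answer.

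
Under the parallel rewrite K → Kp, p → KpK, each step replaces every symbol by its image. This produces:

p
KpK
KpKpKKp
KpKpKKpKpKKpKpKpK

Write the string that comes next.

Applying the rule to each of the 17 symbols of KpKpKKpKpKKpKpKpK gives the pieces Kp KpK Kp KpK Kp Kp KpK Kp KpK Kp Kp KpK Kp KpK Kp KpK Kp, which concatenate to the answer.

KpKpKKpKpKKpKpKpKKpKpKKpKpKpKKpKpKKpKpKKp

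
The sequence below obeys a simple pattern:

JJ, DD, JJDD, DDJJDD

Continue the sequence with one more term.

This is a Fibonacci-style word recurrence s(k) = s(k−2)·s(k−1): e.g. JJ·DD = JJDD.
Continuing: JJDD · DDJJDD gives term 5.

JJDDDDJJDD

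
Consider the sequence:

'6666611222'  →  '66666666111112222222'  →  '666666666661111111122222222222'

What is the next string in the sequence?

Each string has the form 6^{3n+2} 1^{3n-1} 2^{4n-1} (n = 1, 2, …).
At n = 4 the blocks have lengths 14, 11, 15.

6666666666666611111111111222222222222222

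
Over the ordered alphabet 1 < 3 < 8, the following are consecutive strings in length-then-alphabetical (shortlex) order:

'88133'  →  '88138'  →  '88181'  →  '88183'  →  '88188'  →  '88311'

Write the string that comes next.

Treat 88311 as a base-3 numeral over the given alphabet and add one, carrying through any trailing 8's.

88313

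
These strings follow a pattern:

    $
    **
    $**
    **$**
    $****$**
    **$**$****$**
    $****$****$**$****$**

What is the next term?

**$**$****$**$****$****$**$****$**

This is a Fibonacci-style word recurrence s(k) = s(k−2)·s(k−1): e.g. $·** = $**.
The next term joins **$**$****$** and $****$****$**$****$**.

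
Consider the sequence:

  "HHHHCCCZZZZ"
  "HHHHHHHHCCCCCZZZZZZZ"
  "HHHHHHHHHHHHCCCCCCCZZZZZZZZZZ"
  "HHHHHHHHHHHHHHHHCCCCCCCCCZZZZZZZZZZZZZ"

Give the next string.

HHHHHHHHHHHHHHHHHHHHCCCCCCCCCCCZZZZZZZZZZZZZZZZ

The n-th term is 4n H's then 2n+1 C's then 3n+1 Z's (n = 1, 2, …).
At n = 5 the blocks have lengths 20, 11, 16.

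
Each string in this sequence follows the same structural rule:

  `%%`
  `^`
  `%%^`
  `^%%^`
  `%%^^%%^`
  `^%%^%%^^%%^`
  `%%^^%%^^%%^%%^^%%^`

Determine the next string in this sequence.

^%%^%%^^%%^%%^^%%^^%%^%%^^%%^

This is a Fibonacci-style word recurrence s(k) = s(k−2)·s(k−1): e.g. %%·^ = %%^.
Continuing: ^%%^%%^^%%^ · %%^^%%^^%%^%%^^%%^ gives term 8.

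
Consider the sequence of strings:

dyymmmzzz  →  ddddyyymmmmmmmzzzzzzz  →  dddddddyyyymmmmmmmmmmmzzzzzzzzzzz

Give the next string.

ddddddddddyyyyymmmmmmmmmmmmmmmzzzzzzzzzzzzzzz

Reading off run lengths: d runs 1, 4, 7; y runs 2, 3, 4; m runs 3, 7, 11; z runs 3, 7, 11 — each is linear in n (n = 1, 2, …).
For the next term, n = 4, so the run lengths are 10, 5, 15, 15.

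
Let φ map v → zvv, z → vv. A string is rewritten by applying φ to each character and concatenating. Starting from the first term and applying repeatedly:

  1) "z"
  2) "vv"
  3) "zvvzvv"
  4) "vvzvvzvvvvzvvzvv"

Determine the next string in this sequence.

zvvzvvvvzvvzvvvvzvvzvvzvvzvvvvzvvzvvvvzvvzvv

Applying the rule to each of the 16 symbols of vvzvvzvvvvzvvzvv gives the pieces zvv zvv vv zvv zvv vv zvv zvv zvv zvv vv zvv zvv vv zvv zvv, which concatenate to the answer.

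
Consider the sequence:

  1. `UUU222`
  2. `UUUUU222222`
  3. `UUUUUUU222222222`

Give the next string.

UUUUUUUUU222222222222

Each string has the form U^{2n+1} 2^{3n} (n = 1, 2, …).
Setting n = 4 gives 9, 12 characters in each block.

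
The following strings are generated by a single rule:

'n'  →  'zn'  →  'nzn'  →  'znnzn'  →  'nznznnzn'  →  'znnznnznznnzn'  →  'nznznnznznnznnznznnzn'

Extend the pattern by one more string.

znnznnznznnznnznznnznznnznnznznnzn

Each term (from the third on) is the two preceding terms concatenated in order: term 3 = n·zn = nzn.
Continuing: znnznnznznnzn · nznznnznznnznnznznnzn gives term 8.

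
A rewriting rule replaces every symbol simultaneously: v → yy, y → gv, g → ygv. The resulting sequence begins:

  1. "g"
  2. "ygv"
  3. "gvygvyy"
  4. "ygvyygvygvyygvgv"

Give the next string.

Rewriting the 16 symbols of ygvyygvygvyygvgv one by one yields gv ygv yy gv gv ygv yy gv ygv yy gv gv ygv yy ygv yy; concatenated:

gvygvyygvgvygvyygvygvyygvgvygvyyygvyy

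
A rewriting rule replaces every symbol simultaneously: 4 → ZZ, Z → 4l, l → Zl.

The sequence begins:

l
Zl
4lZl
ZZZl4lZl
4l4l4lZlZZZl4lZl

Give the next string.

Applying the rule to each of the 16 symbols of 4l4l4lZlZZZl4lZl gives the pieces ZZ Zl ZZ Zl ZZ Zl 4l Zl 4l 4l 4l Zl ZZ Zl 4l Zl, which concatenate to the answer.

ZZZlZZZlZZZl4lZl4l4l4lZlZZZl4lZl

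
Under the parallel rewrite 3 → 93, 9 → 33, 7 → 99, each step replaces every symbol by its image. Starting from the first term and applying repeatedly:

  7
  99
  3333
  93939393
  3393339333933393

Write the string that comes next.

93933393939333939393339393933393

Applying the rule to each of the 16 symbols of 3393339333933393 gives the pieces 93 93 33 93 93 93 33 93 93 93 33 93 93 93 33 93, which concatenate to the answer.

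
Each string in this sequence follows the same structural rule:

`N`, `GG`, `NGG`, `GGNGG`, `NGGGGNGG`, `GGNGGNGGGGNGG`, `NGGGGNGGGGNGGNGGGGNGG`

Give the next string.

GGNGGNGGGGNGGNGGGGNGGGGNGGNGGGGNGG

This is a Fibonacci-style word recurrence s(k) = s(k−2)·s(k−1): e.g. N·GG = NGG.
Continuing: GGNGGNGGGGNGG · NGGGGNGGGGNGGNGGGGNGG gives term 8.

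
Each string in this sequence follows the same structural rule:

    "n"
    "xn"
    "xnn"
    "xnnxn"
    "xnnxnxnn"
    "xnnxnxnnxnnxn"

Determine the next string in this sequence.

xnnxnxnnxnnxnxnnxnxnn

Each term (from the third on) is the previous term followed by the one before it: term 3 = xn·n = xnn.
The next term joins xnnxnxnnxnnxn and xnnxnxnn.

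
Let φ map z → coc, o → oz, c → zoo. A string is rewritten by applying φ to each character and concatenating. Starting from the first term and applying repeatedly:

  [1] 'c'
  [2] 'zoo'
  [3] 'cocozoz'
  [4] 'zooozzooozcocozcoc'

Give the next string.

Rewriting the 18 symbols of zooozzooozcocozcoc one by one yields coc oz oz oz coc coc oz oz oz coc zoo oz zoo oz coc zoo oz zoo; concatenated:

cocozozozcoccocozozozcoczooozzooozcoczooozzoo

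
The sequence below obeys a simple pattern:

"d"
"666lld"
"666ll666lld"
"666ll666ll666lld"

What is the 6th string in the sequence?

Every step adds 666ll at the front: s(k+1) = 666ll·s(k).
From 666ll666ll666lld, 2 further steps: 666ll666ll666lld → 666ll666ll666ll666lld → (answer).

666ll666ll666ll666ll666lld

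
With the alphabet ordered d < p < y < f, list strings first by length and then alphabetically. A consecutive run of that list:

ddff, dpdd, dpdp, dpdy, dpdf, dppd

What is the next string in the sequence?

dppp

Find the rightmost character of dppd below f, bump it to the next letter, and reset everything to its right to d.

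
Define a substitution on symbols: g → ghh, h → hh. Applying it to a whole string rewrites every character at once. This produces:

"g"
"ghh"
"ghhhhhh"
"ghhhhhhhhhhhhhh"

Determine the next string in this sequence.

ghhhhhhhhhhhhhhhhhhhhhhhhhhhhhh

Replace each of the 15 characters of ghhhhhhhhhhhhhh in place — ghh hh hh hh hh hh hh hh hh hh hh hh hh hh hh — and concatenate.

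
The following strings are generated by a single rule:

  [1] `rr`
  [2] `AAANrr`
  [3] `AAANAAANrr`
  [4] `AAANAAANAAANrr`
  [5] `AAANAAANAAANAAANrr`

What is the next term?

The strings grow by a fixed prefix AAAN each time.
One more step from AAANAAANAAANAAANrr gives the answer.

AAANAAANAAANAAANAAANrr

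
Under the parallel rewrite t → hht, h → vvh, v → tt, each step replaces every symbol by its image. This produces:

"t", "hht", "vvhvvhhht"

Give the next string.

Rewriting each symbol of vvhvvhhht: v→tt, v→tt, h→vvh, v→tt, v→tt, h→vvh, h→vvh, h→vvh, t→hht, which concatenates to tt tt vvh tt tt vvh vvh vvh hht.

ttttvvhttttvvhvvhvvhhht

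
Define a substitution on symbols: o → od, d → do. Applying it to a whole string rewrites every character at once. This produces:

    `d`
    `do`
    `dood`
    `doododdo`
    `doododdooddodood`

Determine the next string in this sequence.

Rewriting the 16 symbols of doododdooddodood one by one yields do od od do od do do od od do do od do od od do; concatenated:

doododdooddodoododdodooddoododdo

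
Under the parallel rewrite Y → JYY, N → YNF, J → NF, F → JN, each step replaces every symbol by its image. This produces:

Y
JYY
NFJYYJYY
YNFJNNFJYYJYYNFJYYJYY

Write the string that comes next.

JYYYNFJNNFYNFYNFJNNFJYYJYYNFJYYJYYYNFJNNFJYYJYYNFJYYJYY

φ(YNFJNNFJYYJYYNFJYYJYY) expands symbol-by-symbol to JYY YNF JN NF YNF YNF JN NF JYY JYY NF JYY JYY YNF JN NF JYY JYY NF JYY JYY; joining the 21 pieces gives the next term.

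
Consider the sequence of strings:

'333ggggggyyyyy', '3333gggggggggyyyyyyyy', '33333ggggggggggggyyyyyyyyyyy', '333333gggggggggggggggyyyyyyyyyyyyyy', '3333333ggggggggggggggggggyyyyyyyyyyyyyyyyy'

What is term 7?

The n-th term is n+1 3's then 3n g's then 3n-1 y's, where the shown terms are n = 2, 3, 4, 5, 6.
Setting n = 8 gives 9, 24, 23 characters in each block.

333333333ggggggggggggggggggggggggyyyyyyyyyyyyyyyyyyyyyyy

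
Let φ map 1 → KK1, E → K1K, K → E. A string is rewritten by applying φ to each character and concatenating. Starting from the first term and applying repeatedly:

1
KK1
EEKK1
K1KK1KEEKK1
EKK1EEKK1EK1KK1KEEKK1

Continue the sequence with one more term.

Rewriting the 21 symbols of EKK1EEKK1EK1KK1KEEKK1 one by one yields K1K E E KK1 K1K K1K E E KK1 K1K E KK1 E E KK1 E K1K K1K E E KK1; concatenated:

K1KEEKK1K1KK1KEEKK1K1KEKK1EEKK1EK1KK1KEEKK1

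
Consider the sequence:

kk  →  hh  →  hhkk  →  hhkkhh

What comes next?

From term 3 onward, concatenate the last term with the second-to-last: hh·kk = hhkk, hhkk·hh = hhkkhh, …
So term 5 is hhkkhh·hhkk.

hhkkhhhhkk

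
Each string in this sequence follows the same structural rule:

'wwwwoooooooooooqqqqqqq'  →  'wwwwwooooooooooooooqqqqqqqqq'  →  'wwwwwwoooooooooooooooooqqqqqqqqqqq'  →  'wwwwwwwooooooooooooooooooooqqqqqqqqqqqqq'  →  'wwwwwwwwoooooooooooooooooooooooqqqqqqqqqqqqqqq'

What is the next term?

Each string has the form w^{n+1} o^{3n+2} q^{2n+1}, where the shown terms are n = 3, 4, 5, 6, 7.
At n = 8 the blocks have lengths 9, 26, 17.

wwwwwwwwwooooooooooooooooooooooooooqqqqqqqqqqqqqqqqq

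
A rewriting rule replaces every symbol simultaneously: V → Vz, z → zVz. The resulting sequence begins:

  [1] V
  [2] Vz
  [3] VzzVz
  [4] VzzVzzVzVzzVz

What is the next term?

VzzVzzVzVzzVzzVzVzzVzVzzVzzVzVzzVz

φ(VzzVzzVzVzzVz) expands symbol-by-symbol to Vz zVz zVz Vz zVz zVz Vz zVz Vz zVz zVz Vz zVz; joining the 13 pieces gives the next term.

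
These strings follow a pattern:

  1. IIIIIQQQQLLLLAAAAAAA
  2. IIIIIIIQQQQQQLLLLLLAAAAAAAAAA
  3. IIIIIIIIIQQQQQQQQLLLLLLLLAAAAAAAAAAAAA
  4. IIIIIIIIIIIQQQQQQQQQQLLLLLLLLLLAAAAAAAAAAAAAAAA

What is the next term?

Reading off run lengths: I runs 5, 7, 9, 11; Q runs 4, 6, 8, 10; L runs 4, 6, 8, 10; A runs 7, 10, 13, 16 — each is linear in n, where the shown terms are n = 2, 3, 4, 5.
Setting n = 6 gives 13, 12, 12, 19 characters in each block.

IIIIIIIIIIIIIQQQQQQQQQQQQLLLLLLLLLLLLAAAAAAAAAAAAAAAAAAA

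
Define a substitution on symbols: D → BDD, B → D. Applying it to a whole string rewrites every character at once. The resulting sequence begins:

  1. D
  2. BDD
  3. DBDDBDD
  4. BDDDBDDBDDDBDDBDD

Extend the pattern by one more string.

Rewriting the 17 symbols of BDDDBDDBDDDBDDBDD one by one yields D BDD BDD BDD D BDD BDD D BDD BDD BDD D BDD BDD D BDD BDD; concatenated:

DBDDBDDBDDDBDDBDDDBDDBDDBDDDBDDBDDDBDDBDD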